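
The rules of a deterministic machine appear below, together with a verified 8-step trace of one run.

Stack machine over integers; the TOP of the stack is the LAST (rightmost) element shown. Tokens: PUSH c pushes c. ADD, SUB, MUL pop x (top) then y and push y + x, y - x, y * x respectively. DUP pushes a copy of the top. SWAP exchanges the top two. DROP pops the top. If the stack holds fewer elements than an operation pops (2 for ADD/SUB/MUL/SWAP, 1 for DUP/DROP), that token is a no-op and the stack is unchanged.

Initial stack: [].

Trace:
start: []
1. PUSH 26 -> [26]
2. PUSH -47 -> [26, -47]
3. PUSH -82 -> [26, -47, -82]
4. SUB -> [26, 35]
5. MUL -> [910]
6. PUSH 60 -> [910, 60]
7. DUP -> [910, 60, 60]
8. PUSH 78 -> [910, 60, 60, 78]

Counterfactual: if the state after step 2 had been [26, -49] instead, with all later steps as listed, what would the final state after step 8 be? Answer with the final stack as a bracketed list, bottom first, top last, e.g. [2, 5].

state after step 2 := [26, -49]
3. PUSH -82 -> [26, -49, -82]
4. SUB -> [26, 33]
5. MUL -> [858]
6. PUSH 60 -> [858, 60]
7. DUP -> [858, 60, 60]
8. PUSH 78 -> [858, 60, 60, 78]

[858, 60, 60, 78]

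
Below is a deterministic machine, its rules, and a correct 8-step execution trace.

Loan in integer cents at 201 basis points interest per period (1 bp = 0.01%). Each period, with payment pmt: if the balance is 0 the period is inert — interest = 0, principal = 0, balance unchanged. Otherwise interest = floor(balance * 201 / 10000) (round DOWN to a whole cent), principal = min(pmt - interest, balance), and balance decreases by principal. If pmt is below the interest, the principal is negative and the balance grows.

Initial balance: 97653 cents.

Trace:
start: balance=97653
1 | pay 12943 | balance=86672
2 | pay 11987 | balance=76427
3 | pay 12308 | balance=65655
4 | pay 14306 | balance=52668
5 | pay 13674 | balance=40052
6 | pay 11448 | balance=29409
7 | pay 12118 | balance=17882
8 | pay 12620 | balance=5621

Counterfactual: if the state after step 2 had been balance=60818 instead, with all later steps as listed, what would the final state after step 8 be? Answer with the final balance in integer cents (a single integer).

state after step 2 := balance=60818
3 | pay 12308 | balance=49732
4 | pay 14306 | balance=36425
5 | pay 13674 | balance=23483
6 | pay 11448 | balance=12507
7 | pay 12118 | balance=640
8 | pay 12620 | balance=0

0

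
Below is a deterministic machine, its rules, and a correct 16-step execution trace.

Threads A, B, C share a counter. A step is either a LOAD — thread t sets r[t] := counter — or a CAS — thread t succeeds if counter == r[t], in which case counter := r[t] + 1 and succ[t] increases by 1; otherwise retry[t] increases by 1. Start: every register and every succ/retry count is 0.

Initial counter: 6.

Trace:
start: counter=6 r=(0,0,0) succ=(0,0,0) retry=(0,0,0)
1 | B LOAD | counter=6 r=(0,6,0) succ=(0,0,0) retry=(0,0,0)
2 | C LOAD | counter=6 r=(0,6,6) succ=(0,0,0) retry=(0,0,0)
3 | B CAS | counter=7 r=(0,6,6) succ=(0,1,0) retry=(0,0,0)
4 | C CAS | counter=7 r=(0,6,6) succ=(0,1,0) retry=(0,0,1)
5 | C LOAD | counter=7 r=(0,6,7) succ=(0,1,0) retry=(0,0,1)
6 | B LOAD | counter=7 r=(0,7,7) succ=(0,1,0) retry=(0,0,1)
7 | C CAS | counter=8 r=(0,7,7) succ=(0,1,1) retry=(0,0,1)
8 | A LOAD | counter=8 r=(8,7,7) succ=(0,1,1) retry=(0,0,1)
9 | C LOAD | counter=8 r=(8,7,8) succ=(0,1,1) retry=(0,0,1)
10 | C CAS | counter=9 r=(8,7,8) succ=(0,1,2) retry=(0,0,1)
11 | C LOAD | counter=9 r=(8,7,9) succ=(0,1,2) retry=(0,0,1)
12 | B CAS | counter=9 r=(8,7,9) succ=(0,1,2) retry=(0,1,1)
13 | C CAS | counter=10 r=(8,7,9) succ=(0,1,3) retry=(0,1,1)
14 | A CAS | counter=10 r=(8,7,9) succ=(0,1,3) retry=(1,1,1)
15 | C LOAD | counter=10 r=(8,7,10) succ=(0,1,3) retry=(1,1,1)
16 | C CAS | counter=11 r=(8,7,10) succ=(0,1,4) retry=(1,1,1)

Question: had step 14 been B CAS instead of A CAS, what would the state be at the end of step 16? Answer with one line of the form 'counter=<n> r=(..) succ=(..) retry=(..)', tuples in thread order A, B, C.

counter=11 r=(8,7,10) succ=(0,1,4) retry=(0,2,1)

(re-executing from step 14 with the substitution; state before step 14: counter=10 r=(8,7,9) succ=(0,1,3) retry=(0,1,1))
14 | B CAS | counter=10 r=(8,7,9) succ=(0,1,3) retry=(0,2,1)
15 | C LOAD | counter=10 r=(8,7,10) succ=(0,1,3) retry=(0,2,1)
16 | C CAS | counter=11 r=(8,7,10) succ=(0,1,4) retry=(0,2,1)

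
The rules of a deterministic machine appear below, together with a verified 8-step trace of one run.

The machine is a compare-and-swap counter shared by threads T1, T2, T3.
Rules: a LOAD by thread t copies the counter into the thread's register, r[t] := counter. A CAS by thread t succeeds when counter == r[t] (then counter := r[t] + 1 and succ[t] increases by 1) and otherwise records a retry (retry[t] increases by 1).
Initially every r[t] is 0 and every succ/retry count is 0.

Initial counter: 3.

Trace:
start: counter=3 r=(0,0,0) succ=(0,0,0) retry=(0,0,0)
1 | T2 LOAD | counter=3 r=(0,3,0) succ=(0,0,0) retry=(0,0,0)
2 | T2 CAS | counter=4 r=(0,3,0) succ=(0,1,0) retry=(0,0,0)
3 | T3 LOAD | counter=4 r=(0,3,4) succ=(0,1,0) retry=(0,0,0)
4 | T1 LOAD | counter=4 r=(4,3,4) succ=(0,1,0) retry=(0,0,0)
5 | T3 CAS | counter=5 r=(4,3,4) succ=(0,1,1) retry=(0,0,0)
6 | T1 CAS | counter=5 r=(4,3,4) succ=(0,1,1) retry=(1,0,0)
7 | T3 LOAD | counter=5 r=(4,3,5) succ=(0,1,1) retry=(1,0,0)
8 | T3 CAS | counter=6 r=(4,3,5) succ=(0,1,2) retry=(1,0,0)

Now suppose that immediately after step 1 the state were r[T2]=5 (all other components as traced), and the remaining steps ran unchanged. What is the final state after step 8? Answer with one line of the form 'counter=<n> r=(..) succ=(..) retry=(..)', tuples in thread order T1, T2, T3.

counter=5 r=(3,5,4) succ=(0,0,2) retry=(1,1,0)

state after step 1 := counter=3 r=(0,5,0) succ=(0,0,0) retry=(0,0,0)
2 | T2 CAS | counter=3 r=(0,5,0) succ=(0,0,0) retry=(0,1,0)
3 | T3 LOAD | counter=3 r=(0,5,3) succ=(0,0,0) retry=(0,1,0)
4 | T1 LOAD | counter=3 r=(3,5,3) succ=(0,0,0) retry=(0,1,0)
5 | T3 CAS | counter=4 r=(3,5,3) succ=(0,0,1) retry=(0,1,0)
6 | T1 CAS | counter=4 r=(3,5,3) succ=(0,0,1) retry=(1,1,0)
7 | T3 LOAD | counter=4 r=(3,5,4) succ=(0,0,1) retry=(1,1,0)
8 | T3 CAS | counter=5 r=(3,5,4) succ=(0,0,2) retry=(1,1,0)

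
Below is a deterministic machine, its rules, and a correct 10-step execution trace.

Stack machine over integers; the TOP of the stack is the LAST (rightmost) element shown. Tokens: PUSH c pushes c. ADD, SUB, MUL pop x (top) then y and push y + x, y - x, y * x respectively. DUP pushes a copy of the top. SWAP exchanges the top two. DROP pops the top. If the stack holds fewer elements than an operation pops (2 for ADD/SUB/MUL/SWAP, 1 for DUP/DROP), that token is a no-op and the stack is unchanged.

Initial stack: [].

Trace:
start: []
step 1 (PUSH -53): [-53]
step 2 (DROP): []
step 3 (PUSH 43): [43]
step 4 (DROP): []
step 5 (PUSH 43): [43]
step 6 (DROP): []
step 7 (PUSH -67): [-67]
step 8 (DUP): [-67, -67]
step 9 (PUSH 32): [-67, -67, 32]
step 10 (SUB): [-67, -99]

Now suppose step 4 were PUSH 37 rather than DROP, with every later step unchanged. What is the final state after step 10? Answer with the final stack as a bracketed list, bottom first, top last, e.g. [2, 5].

[43, 37, -67, -99]

(re-executing from step 4 with the substitution; state before step 4: [43])
step 4 (PUSH 37): [43, 37]
step 5 (PUSH 43): [43, 37, 43]
step 6 (DROP): [43, 37]
step 7 (PUSH -67): [43, 37, -67]
step 8 (DUP): [43, 37, -67, -67]
step 9 (PUSH 32): [43, 37, -67, -67, 32]
step 10 (SUB): [43, 37, -67, -99]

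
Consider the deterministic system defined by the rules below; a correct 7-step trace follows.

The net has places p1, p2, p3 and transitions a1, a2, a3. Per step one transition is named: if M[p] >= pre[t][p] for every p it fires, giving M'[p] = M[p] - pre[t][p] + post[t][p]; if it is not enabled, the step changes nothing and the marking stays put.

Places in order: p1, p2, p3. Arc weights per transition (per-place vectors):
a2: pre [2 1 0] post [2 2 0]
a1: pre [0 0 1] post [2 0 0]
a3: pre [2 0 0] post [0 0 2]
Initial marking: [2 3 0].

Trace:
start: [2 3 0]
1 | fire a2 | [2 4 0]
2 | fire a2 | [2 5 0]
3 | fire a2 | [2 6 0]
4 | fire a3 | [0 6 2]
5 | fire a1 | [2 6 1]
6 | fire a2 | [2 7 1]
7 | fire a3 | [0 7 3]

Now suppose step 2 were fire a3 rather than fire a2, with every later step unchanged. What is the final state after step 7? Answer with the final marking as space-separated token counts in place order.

(re-executing from step 2 with the substitution; state before step 2: [2 4 0])
2 | fire a3 | [0 4 2]
3 | fire a2 | [0 4 2]
4 | fire a3 | [0 4 2]
5 | fire a1 | [2 4 1]
6 | fire a2 | [2 5 1]
7 | fire a3 | [0 5 3]

0 5 3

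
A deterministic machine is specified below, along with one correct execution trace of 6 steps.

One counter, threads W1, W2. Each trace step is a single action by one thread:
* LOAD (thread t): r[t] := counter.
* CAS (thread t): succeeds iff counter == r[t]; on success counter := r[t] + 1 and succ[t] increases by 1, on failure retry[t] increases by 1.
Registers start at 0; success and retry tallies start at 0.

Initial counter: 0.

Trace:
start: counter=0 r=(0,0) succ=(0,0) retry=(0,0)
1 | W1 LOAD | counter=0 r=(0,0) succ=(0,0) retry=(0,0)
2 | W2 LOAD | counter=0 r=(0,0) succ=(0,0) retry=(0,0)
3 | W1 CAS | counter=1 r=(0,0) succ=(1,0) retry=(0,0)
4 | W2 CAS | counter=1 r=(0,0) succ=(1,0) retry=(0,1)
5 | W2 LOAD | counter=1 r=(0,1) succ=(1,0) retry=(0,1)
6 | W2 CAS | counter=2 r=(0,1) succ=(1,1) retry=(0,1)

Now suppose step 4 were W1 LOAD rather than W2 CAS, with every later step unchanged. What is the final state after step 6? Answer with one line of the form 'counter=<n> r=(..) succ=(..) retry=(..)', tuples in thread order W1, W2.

(re-executing from step 4 with the substitution; state before step 4: counter=1 r=(0,0) succ=(1,0) retry=(0,0))
4 | W1 LOAD | counter=1 r=(1,0) succ=(1,0) retry=(0,0)
5 | W2 LOAD | counter=1 r=(1,1) succ=(1,0) retry=(0,0)
6 | W2 CAS | counter=2 r=(1,1) succ=(1,1) retry=(0,0)

counter=2 r=(1,1) succ=(1,1) retry=(0,0)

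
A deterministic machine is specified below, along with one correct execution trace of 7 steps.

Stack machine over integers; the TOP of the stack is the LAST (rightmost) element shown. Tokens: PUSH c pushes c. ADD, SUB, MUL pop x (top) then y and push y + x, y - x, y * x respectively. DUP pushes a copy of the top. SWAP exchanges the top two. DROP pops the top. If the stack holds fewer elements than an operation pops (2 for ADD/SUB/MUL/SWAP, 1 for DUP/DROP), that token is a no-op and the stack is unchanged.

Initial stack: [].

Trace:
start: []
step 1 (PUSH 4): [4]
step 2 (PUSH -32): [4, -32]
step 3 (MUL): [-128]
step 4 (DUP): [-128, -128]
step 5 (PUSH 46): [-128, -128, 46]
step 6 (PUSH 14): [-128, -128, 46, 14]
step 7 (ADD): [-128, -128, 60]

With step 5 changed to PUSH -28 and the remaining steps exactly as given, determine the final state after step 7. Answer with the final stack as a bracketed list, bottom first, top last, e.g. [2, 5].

(re-executing from step 5 with the substitution; state before step 5: [-128, -128])
step 5 (PUSH -28): [-128, -128, -28]
step 6 (PUSH 14): [-128, -128, -28, 14]
step 7 (ADD): [-128, -128, -14]

[-128, -128, -14]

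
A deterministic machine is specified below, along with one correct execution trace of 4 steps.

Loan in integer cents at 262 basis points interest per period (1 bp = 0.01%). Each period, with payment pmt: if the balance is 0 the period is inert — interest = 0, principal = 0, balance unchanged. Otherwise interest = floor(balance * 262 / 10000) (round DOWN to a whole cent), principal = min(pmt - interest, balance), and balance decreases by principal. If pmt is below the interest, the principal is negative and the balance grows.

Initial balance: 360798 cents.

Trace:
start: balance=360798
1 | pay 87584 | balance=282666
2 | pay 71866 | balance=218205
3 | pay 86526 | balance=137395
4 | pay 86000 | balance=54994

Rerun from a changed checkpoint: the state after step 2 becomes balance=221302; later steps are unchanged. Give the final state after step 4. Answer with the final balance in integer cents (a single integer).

58257

state after step 2 := balance=221302
3 | pay 86526 | balance=140574
4 | pay 86000 | balance=58257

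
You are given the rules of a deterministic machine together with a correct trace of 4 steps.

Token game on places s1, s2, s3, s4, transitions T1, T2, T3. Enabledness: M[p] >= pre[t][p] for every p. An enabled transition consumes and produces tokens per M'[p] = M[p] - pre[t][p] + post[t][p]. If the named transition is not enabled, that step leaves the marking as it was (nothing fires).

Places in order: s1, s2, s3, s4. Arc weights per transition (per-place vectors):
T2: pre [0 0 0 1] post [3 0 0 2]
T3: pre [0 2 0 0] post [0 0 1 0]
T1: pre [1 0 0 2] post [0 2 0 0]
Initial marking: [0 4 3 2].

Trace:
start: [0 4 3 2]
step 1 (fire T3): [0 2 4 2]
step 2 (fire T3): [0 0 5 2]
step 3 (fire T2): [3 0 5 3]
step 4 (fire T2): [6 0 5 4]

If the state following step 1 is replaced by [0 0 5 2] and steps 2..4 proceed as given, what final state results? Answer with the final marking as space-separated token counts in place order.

state after step 1 := [0 0 5 2]
step 2 (fire T3): [0 0 5 2]
step 3 (fire T2): [3 0 5 3]
step 4 (fire T2): [6 0 5 4]

6 0 5 4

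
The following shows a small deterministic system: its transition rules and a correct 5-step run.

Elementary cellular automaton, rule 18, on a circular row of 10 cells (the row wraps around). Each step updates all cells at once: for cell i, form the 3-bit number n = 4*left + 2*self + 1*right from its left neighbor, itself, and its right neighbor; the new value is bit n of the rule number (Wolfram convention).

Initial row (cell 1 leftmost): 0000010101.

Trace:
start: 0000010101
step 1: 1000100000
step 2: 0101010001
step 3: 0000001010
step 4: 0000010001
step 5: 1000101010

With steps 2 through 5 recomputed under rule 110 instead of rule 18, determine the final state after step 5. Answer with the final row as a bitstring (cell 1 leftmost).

(re-executing steps 2..5 under rule 110; state before step 2: 1000100000)
step 2: 1001100001
step 3: 1011100011
step 4: 1110100110
step 5: 1011101111

1011101111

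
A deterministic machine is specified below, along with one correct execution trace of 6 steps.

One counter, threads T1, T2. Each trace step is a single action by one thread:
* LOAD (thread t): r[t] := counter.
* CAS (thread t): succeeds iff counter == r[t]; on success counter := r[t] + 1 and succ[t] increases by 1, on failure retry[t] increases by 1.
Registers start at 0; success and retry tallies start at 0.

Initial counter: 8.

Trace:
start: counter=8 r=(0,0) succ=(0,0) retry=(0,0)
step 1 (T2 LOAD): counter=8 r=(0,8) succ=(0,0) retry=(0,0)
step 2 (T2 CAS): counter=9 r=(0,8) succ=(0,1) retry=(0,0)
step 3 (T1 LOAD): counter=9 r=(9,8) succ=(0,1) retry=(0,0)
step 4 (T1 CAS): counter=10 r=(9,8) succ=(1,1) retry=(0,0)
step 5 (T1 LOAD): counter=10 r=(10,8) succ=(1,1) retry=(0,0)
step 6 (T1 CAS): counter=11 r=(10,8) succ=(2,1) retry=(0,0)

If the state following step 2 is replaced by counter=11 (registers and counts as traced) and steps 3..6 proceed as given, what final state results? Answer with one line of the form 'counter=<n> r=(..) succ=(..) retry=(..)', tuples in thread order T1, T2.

counter=13 r=(12,8) succ=(2,1) retry=(0,0)

state after step 2 := counter=11 r=(0,8) succ=(0,1) retry=(0,0)
step 3 (T1 LOAD): counter=11 r=(11,8) succ=(0,1) retry=(0,0)
step 4 (T1 CAS): counter=12 r=(11,8) succ=(1,1) retry=(0,0)
step 5 (T1 LOAD): counter=12 r=(12,8) succ=(1,1) retry=(0,0)
step 6 (T1 CAS): counter=13 r=(12,8) succ=(2,1) retry=(0,0)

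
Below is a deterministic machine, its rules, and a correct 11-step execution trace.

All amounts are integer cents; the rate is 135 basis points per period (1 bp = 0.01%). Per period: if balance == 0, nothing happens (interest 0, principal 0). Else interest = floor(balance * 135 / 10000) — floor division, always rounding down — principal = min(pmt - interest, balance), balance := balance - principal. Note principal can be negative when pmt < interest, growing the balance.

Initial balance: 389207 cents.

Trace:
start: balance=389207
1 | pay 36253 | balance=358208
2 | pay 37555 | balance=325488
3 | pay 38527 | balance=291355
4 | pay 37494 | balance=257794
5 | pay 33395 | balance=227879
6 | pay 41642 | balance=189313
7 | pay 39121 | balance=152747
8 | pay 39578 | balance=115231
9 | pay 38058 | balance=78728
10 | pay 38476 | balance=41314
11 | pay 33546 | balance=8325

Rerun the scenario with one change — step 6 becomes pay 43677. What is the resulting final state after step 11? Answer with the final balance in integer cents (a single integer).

6150

(re-executing from step 6 with the substitution; state before step 6: balance=227879)
6 | pay 43677 | balance=187278
7 | pay 39121 | balance=150685
8 | pay 39578 | balance=113141
9 | pay 38058 | balance=76610
10 | pay 38476 | balance=39168
11 | pay 33546 | balance=6150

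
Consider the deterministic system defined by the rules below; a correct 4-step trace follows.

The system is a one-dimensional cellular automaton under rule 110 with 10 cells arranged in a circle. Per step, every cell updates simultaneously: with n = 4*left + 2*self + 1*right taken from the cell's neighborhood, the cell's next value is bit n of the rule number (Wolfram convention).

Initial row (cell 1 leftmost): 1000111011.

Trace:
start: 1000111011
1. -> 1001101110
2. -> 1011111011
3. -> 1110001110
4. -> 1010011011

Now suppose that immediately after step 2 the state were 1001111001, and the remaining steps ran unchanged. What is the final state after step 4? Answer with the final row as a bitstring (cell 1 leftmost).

1111011110

state after step 2 := 1001111001
3. -> 1011001011
4. -> 1111011110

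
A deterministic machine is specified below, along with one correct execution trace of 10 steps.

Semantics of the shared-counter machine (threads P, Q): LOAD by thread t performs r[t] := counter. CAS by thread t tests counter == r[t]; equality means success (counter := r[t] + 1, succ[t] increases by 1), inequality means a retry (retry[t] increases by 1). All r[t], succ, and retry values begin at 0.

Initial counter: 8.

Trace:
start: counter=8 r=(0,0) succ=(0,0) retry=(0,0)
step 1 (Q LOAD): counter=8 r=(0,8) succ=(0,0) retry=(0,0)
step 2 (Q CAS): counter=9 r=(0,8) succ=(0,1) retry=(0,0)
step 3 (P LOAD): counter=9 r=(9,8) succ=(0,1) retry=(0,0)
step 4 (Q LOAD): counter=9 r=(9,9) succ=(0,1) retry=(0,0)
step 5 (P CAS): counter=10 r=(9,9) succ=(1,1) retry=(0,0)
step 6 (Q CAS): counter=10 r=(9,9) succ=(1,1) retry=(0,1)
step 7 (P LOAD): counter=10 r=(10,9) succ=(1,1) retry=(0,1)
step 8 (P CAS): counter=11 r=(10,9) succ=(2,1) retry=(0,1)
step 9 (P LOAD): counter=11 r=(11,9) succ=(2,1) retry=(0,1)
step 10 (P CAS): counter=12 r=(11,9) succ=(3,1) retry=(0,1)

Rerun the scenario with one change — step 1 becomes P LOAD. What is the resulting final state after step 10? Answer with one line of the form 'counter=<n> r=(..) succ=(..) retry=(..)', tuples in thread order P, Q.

(re-executing from step 1 with the substitution; state before step 1: counter=8 r=(0,0) succ=(0,0) retry=(0,0))
step 1 (P LOAD): counter=8 r=(8,0) succ=(0,0) retry=(0,0)
step 2 (Q CAS): counter=8 r=(8,0) succ=(0,0) retry=(0,1)
step 3 (P LOAD): counter=8 r=(8,0) succ=(0,0) retry=(0,1)
step 4 (Q LOAD): counter=8 r=(8,8) succ=(0,0) retry=(0,1)
step 5 (P CAS): counter=9 r=(8,8) succ=(1,0) retry=(0,1)
step 6 (Q CAS): counter=9 r=(8,8) succ=(1,0) retry=(0,2)
step 7 (P LOAD): counter=9 r=(9,8) succ=(1,0) retry=(0,2)
step 8 (P CAS): counter=10 r=(9,8) succ=(2,0) retry=(0,2)
step 9 (P LOAD): counter=10 r=(10,8) succ=(2,0) retry=(0,2)
step 10 (P CAS): counter=11 r=(10,8) succ=(3,0) retry=(0,2)

counter=11 r=(10,8) succ=(3,0) retry=(0,2)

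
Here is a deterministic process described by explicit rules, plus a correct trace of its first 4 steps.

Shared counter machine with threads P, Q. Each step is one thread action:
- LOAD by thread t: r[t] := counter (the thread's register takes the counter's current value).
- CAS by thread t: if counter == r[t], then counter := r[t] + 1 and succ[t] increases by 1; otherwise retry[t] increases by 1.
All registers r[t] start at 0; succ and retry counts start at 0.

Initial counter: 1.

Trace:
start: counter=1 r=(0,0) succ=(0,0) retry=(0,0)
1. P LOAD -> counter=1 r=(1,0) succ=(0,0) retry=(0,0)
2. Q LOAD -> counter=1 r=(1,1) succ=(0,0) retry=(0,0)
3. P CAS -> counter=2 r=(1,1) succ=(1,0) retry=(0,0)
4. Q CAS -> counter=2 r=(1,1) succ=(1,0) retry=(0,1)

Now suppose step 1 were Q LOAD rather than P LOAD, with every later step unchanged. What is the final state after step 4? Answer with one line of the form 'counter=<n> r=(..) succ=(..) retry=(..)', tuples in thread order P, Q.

(re-executing from step 1 with the substitution; state before step 1: counter=1 r=(0,0) succ=(0,0) retry=(0,0))
1. Q LOAD -> counter=1 r=(0,1) succ=(0,0) retry=(0,0)
2. Q LOAD -> counter=1 r=(0,1) succ=(0,0) retry=(0,0)
3. P CAS -> counter=1 r=(0,1) succ=(0,0) retry=(1,0)
4. Q CAS -> counter=2 r=(0,1) succ=(0,1) retry=(1,0)

counter=2 r=(0,1) succ=(0,1) retry=(1,0)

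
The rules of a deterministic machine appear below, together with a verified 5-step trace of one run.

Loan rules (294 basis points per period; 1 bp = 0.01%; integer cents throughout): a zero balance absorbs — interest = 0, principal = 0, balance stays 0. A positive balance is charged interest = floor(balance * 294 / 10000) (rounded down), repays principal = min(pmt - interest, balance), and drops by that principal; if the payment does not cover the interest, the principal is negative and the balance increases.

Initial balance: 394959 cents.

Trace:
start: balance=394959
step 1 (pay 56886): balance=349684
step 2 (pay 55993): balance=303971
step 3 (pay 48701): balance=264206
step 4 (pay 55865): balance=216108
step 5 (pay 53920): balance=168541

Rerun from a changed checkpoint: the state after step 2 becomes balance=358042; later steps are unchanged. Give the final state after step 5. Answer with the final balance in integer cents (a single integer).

227524

state after step 2 := balance=358042
step 3 (pay 48701): balance=319867
step 4 (pay 55865): balance=273406
step 5 (pay 53920): balance=227524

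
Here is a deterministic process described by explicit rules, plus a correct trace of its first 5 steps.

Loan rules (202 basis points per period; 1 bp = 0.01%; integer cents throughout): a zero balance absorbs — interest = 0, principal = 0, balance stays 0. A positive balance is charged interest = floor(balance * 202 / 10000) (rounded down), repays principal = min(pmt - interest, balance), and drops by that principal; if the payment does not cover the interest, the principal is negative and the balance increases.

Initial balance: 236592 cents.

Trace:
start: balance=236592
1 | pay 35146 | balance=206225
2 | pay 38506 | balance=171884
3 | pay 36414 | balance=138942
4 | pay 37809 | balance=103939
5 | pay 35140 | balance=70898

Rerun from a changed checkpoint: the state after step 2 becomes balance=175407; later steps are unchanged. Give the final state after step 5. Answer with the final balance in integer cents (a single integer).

state after step 2 := balance=175407
3 | pay 36414 | balance=142536
4 | pay 37809 | balance=107606
5 | pay 35140 | balance=74639

74639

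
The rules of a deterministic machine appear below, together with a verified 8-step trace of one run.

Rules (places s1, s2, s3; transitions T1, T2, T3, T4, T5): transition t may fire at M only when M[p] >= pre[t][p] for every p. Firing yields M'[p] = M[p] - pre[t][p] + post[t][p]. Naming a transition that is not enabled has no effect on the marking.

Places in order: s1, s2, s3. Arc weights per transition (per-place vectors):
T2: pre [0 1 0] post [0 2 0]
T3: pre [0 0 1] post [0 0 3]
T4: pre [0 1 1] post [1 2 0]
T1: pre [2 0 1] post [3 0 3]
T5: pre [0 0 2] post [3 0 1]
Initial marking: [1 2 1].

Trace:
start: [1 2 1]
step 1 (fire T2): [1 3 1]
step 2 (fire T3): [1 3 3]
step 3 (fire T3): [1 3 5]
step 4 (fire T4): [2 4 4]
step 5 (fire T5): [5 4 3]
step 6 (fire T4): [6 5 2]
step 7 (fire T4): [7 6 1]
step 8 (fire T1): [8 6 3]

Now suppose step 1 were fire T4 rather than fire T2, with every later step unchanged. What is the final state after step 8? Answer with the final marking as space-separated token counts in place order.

2 3 0

(re-executing from step 1 with the substitution; state before step 1: [1 2 1])
step 1 (fire T4): [2 3 0]
step 2 (fire T3): [2 3 0]
step 3 (fire T3): [2 3 0]
step 4 (fire T4): [2 3 0]
step 5 (fire T5): [2 3 0]
step 6 (fire T4): [2 3 0]
step 7 (fire T4): [2 3 0]
step 8 (fire T1): [2 3 0]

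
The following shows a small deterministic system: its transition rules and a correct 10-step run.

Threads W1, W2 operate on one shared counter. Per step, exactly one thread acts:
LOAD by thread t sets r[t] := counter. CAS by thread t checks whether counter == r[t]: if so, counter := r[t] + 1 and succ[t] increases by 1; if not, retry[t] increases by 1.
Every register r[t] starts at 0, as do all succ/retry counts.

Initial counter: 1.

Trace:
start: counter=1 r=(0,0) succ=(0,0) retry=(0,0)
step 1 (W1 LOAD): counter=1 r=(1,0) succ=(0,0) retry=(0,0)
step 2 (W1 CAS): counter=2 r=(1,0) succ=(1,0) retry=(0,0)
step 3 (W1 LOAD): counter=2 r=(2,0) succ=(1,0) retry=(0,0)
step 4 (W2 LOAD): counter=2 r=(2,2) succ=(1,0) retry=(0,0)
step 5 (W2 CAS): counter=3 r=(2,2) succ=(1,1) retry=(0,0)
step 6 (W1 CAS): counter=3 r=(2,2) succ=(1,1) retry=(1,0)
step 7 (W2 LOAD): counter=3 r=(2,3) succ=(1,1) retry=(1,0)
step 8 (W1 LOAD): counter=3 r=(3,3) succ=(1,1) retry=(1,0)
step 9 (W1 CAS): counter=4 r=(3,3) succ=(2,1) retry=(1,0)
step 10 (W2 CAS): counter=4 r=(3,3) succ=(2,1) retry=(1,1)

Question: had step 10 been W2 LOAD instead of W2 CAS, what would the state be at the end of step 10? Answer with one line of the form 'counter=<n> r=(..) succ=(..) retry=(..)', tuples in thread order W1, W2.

(re-executing from step 10 with the substitution; state before step 10: counter=4 r=(3,3) succ=(2,1) retry=(1,0))
step 10 (W2 LOAD): counter=4 r=(3,4) succ=(2,1) retry=(1,0)

counter=4 r=(3,4) succ=(2,1) retry=(1,0)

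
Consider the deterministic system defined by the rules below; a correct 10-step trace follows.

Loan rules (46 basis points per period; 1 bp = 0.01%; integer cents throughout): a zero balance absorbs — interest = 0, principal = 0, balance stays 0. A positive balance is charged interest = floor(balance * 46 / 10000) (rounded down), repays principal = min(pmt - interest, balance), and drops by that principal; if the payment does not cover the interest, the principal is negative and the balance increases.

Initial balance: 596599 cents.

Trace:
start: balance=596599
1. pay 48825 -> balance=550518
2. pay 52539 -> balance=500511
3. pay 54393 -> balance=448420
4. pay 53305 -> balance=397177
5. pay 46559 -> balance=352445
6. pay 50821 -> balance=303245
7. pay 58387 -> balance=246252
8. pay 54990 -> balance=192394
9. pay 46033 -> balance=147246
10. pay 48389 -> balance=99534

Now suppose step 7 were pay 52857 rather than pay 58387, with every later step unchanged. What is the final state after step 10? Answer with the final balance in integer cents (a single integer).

105141

(re-executing from step 7 with the substitution; state before step 7: balance=303245)
7. pay 52857 -> balance=251782
8. pay 54990 -> balance=197950
9. pay 46033 -> balance=152827
10. pay 48389 -> balance=105141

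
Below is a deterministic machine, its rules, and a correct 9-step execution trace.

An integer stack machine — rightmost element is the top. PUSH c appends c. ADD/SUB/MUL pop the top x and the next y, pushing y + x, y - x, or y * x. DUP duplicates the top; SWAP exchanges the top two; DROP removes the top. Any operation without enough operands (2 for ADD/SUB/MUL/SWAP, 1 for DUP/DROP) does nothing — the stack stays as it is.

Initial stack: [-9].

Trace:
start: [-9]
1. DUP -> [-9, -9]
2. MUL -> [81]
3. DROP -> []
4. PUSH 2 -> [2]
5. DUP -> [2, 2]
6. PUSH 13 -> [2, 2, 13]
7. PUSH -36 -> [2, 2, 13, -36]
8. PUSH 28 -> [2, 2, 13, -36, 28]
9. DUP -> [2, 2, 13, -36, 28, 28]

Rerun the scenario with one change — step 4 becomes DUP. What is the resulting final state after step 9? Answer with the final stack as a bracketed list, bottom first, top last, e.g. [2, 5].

(re-executing from step 4 with the substitution; state before step 4: [])
4. DUP -> []
5. DUP -> []
6. PUSH 13 -> [13]
7. PUSH -36 -> [13, -36]
8. PUSH 28 -> [13, -36, 28]
9. DUP -> [13, -36, 28, 28]

[13, -36, 28, 28]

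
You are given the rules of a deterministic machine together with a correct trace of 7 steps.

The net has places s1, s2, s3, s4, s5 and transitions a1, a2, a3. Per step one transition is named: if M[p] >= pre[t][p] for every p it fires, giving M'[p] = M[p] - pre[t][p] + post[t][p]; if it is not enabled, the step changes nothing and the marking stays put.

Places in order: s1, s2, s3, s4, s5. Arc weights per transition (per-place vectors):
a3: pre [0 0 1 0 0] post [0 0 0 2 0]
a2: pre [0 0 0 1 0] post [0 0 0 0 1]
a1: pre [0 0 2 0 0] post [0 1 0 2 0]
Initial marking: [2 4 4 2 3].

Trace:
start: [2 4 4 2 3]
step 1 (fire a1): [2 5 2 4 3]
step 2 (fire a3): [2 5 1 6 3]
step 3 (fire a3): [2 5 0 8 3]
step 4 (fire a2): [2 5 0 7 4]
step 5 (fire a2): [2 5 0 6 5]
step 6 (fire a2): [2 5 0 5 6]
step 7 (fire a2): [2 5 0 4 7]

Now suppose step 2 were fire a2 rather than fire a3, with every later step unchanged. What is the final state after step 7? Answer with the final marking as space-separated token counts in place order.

2 5 1 1 8

(re-executing from step 2 with the substitution; state before step 2: [2 5 2 4 3])
step 2 (fire a2): [2 5 2 3 4]
step 3 (fire a3): [2 5 1 5 4]
step 4 (fire a2): [2 5 1 4 5]
step 5 (fire a2): [2 5 1 3 6]
step 6 (fire a2): [2 5 1 2 7]
step 7 (fire a2): [2 5 1 1 8]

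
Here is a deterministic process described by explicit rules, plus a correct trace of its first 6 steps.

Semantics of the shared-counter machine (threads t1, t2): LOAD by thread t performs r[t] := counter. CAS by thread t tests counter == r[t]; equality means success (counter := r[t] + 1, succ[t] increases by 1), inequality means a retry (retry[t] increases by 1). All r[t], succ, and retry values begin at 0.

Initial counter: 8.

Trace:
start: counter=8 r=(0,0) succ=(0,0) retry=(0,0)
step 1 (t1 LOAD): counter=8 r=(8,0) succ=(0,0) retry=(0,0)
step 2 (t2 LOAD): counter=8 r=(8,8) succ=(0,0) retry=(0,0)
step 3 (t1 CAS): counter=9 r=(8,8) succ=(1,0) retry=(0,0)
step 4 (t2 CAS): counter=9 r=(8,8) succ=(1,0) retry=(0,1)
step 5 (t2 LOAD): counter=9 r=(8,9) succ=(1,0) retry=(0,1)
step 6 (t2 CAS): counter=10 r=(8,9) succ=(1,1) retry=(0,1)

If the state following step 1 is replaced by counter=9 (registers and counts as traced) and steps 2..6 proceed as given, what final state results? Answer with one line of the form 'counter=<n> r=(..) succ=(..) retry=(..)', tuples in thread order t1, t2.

counter=11 r=(8,10) succ=(0,2) retry=(1,0)

state after step 1 := counter=9 r=(8,0) succ=(0,0) retry=(0,0)
step 2 (t2 LOAD): counter=9 r=(8,9) succ=(0,0) retry=(0,0)
step 3 (t1 CAS): counter=9 r=(8,9) succ=(0,0) retry=(1,0)
step 4 (t2 CAS): counter=10 r=(8,9) succ=(0,1) retry=(1,0)
step 5 (t2 LOAD): counter=10 r=(8,10) succ=(0,1) retry=(1,0)
step 6 (t2 CAS): counter=11 r=(8,10) succ=(0,2) retry=(1,0)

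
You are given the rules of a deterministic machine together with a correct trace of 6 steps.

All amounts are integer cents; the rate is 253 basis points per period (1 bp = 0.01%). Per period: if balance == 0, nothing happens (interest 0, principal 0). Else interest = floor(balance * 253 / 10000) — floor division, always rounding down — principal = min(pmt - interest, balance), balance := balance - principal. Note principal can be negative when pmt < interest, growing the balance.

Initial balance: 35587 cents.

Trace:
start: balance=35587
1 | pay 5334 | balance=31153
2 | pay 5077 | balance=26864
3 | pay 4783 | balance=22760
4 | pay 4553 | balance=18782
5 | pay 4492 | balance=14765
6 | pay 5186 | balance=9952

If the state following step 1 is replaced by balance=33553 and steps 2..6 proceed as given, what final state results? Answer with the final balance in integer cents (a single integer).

12670

state after step 1 := balance=33553
2 | pay 5077 | balance=29324
3 | pay 4783 | balance=25282
4 | pay 4553 | balance=21368
5 | pay 4492 | balance=17416
6 | pay 5186 | balance=12670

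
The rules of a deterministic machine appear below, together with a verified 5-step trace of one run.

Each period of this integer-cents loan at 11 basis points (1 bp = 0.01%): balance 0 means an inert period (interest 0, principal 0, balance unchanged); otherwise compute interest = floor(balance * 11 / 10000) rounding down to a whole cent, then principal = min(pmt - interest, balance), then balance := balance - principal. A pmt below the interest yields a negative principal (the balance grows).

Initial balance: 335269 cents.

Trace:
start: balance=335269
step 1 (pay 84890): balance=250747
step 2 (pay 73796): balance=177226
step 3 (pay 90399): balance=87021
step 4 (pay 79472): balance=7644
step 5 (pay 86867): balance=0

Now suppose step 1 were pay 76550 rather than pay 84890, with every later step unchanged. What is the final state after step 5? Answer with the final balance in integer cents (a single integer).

0

(re-executing from step 1 with the substitution; state before step 1: balance=335269)
step 1 (pay 76550): balance=259087
step 2 (pay 73796): balance=185575
step 3 (pay 90399): balance=95380
step 4 (pay 79472): balance=16012
step 5 (pay 86867): balance=0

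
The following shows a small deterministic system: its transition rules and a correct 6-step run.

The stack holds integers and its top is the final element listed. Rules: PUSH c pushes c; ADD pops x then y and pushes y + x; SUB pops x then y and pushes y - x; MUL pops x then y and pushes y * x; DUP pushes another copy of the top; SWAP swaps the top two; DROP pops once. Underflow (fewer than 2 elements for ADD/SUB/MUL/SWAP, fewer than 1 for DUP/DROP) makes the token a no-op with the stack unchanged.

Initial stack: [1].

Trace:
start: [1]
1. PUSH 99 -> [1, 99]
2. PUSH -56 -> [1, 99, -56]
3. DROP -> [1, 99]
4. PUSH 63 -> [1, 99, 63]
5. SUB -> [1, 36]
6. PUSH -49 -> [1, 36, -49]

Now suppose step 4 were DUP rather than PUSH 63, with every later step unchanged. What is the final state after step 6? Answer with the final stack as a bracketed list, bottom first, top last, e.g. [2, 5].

[1, 0, -49]

(re-executing from step 4 with the substitution; state before step 4: [1, 99])
4. DUP -> [1, 99, 99]
5. SUB -> [1, 0]
6. PUSH -49 -> [1, 0, -49]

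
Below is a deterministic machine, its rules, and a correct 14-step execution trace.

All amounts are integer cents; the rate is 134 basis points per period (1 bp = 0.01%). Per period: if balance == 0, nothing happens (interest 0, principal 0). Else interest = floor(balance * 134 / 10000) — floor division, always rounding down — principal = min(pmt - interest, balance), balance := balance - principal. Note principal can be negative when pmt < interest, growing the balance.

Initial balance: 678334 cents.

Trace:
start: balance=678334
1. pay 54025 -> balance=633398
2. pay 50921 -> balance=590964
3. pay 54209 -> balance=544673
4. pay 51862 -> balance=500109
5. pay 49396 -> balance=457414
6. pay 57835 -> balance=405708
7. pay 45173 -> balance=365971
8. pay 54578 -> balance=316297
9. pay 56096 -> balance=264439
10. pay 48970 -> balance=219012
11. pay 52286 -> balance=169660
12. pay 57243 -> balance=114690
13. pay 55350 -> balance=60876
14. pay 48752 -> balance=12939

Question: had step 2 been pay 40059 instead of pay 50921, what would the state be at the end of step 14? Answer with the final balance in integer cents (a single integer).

25683

(re-executing from step 2 with the substitution; state before step 2: balance=633398)
2. pay 40059 -> balance=601826
3. pay 54209 -> balance=555681
4. pay 51862 -> balance=511265
5. pay 49396 -> balance=468719
6. pay 57835 -> balance=417164
7. pay 45173 -> balance=377580
8. pay 54578 -> balance=328061
9. pay 56096 -> balance=276361
10. pay 48970 -> balance=231094
11. pay 52286 -> balance=181904
12. pay 57243 -> balance=127098
13. pay 55350 -> balance=73451
14. pay 48752 -> balance=25683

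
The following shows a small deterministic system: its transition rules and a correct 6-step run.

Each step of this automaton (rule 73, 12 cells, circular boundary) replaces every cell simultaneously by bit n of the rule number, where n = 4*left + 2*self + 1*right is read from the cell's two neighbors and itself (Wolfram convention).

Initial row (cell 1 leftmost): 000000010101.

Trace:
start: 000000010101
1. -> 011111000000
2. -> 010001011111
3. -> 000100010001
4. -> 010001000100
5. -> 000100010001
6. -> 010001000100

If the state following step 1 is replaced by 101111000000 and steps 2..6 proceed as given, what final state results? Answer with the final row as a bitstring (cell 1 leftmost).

state after step 1 := 101111000000
2. -> 001001011110
3. -> 100000010010
4. -> 001111000000
5. -> 101001011111
6. -> 100000010000

100000010000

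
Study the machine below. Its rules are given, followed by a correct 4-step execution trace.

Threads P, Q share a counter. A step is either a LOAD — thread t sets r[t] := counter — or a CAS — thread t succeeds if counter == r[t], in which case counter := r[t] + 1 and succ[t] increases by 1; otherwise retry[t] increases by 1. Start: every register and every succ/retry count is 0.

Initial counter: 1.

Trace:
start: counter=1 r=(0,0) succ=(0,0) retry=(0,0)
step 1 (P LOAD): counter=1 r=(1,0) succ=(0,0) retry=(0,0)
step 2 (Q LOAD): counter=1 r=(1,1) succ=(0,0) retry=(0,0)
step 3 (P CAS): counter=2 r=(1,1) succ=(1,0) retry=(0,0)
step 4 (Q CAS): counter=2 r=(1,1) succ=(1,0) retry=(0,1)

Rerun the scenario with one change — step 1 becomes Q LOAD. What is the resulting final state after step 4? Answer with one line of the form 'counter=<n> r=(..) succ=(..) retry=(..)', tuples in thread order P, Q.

(re-executing from step 1 with the substitution; state before step 1: counter=1 r=(0,0) succ=(0,0) retry=(0,0))
step 1 (Q LOAD): counter=1 r=(0,1) succ=(0,0) retry=(0,0)
step 2 (Q LOAD): counter=1 r=(0,1) succ=(0,0) retry=(0,0)
step 3 (P CAS): counter=1 r=(0,1) succ=(0,0) retry=(1,0)
step 4 (Q CAS): counter=2 r=(0,1) succ=(0,1) retry=(1,0)

counter=2 r=(0,1) succ=(0,1) retry=(1,0)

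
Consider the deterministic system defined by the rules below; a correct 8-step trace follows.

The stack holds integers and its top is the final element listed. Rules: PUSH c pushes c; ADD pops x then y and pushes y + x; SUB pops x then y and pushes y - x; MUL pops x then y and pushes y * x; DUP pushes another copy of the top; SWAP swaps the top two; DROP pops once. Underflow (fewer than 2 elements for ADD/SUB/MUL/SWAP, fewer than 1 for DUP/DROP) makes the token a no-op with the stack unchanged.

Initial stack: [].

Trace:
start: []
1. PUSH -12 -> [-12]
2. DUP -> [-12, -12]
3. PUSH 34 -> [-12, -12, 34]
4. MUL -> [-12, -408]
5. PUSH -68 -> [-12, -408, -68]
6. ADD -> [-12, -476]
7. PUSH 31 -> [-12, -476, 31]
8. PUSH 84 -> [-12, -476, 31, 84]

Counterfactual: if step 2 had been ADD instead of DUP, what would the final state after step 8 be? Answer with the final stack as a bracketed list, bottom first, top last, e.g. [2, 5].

[-476, 31, 84]

(re-executing from step 2 with the substitution; state before step 2: [-12])
2. ADD -> [-12]
3. PUSH 34 -> [-12, 34]
4. MUL -> [-408]
5. PUSH -68 -> [-408, -68]
6. ADD -> [-476]
7. PUSH 31 -> [-476, 31]
8. PUSH 84 -> [-476, 31, 84]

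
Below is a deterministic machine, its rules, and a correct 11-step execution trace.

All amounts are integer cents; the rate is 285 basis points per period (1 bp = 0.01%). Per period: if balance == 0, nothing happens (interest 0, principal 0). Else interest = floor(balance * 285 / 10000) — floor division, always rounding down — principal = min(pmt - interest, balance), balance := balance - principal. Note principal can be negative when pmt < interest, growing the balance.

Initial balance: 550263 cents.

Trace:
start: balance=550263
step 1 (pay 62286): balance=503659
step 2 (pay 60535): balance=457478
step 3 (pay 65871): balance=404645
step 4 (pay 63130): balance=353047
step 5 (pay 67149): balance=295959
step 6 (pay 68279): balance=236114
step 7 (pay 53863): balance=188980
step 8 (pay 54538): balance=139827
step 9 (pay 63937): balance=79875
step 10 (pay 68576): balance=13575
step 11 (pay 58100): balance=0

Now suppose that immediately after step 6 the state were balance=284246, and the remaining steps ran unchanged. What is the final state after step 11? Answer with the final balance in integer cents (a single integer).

11254

state after step 6 := balance=284246
step 7 (pay 53863): balance=238484
step 8 (pay 54538): balance=190742
step 9 (pay 63937): balance=132241
step 10 (pay 68576): balance=67433
step 11 (pay 58100): balance=11254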